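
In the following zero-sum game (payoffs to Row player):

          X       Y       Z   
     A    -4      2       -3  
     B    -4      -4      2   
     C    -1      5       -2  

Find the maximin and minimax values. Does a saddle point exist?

Maximin = -2, Minimax = -1, Saddle: False

Work:
Row minimums: [-4, -4, -2] → maximin = -2
Column maximums: [-1, 5, 2] → minimax = -1
No saddle point (maximin ≠ minimax). Mixed strategy needed.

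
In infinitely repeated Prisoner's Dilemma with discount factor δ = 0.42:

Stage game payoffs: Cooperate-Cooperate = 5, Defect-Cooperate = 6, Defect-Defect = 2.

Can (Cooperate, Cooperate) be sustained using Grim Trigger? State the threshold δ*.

δ* = 0.25; since δ = 0.42 ≥ 0.25, cooperation can be sustained

Work:
For Grim Trigger:
Cooperate forever: 5/(1-δ)
Defect then punished: 6 + 2·δ/(1-δ)
Need: 5/(1-δ) ≥ 6 + 2·δ/(1-δ)
Solving: δ ≥ (T-R)/(T-P) = (6-5)/(6-2) = 0.25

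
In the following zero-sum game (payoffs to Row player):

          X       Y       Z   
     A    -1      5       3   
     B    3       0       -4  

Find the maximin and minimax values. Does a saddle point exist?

Maximin = -1, Minimax = 3, Saddle: False

Work:
Row minimums: [-1, -4] → maximin = -1
Column maximums: [3, 5, 3] → minimax = 3
No saddle point (maximin ≠ minimax). Mixed strategy needed.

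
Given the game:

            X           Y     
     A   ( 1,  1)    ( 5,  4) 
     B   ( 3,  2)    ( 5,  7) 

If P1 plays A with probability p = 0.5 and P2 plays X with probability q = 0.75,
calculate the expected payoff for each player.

E[P1] = 2.75, E[P2] = 2.5

Work:
E[P1] = p·q·π₁(A,X) + p·(1-q)·π₁(A,Y) + (1-p)·q·π₁(B,X) + (1-p)·(1-q)·π₁(B,Y)
= 0.5·0.75·1 + 0.5·0.25·5 + 0.5·0.75·3 + 0.5·0.25·5
= 2.75

E[P2] = 2.5 (similar calculation)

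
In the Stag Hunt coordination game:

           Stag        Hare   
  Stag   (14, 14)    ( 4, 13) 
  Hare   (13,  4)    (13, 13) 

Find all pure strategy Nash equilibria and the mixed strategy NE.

Pure NE: (Stag, Stag) and (Hare, Hare); Mixed NE: p = 0.9, q = 0.9

Work:
Check pure NE:
(Stag, Stag): (14, 14) - no unilateral deviation beneficial
(Hare, Hare): (13, 13) - no unilateral deviation beneficial
Mixed NE: P1 plays Stag with p = 0.9, P2 plays Stag with q = 0.9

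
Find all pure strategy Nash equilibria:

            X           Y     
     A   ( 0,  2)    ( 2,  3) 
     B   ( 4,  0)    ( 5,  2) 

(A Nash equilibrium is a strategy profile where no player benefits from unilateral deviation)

Nash equilibrium: (B, Y)

Work:
Best responses:
  P1 vs X: payoffs [0, 4] → best response B (payoff 4)
  P1 vs Y: payoffs [2, 5] → best response B (payoff 5)
  P2 vs A: payoffs [2, 3] → best response Y (payoff 3)
  P2 vs B: payoffs [0, 2] → best response Y (payoff 2)
Mutual best responses: (B,Y) → Nash equilibria.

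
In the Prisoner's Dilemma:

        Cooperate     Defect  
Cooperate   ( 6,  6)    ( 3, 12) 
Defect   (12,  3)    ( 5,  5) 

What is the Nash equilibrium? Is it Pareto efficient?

(Defect, Defect) is NE; not Pareto efficient

Work:
Defect dominates Cooperate for both players:
If P2 cooperates: Defect (12) > Cooperate (6)
If P2 defects: Defect (5) > Cooperate (3)
NE: (Defect, Defect) with payoff (5, 5)
But (Cooperate, Cooperate) = (6, 6) Pareto dominates (5, 5)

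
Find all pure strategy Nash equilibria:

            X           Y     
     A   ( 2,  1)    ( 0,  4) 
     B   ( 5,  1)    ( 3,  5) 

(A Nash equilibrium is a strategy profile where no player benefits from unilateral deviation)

Nash equilibrium: (B, Y)

Work:
Best responses:
  P1 vs X: payoffs [2, 5] → best response B (payoff 5)
  P1 vs Y: payoffs [0, 3] → best response B (payoff 3)
  P2 vs A: payoffs [1, 4] → best response Y (payoff 4)
  P2 vs B: payoffs [1, 5] → best response Y (payoff 5)
Mutual best responses: (B,Y) → Nash equilibria.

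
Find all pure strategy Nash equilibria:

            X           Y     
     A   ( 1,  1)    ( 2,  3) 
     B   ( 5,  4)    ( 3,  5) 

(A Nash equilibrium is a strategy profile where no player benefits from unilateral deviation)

Nash equilibrium: (B, Y)

Work:
Best responses:
  P1 vs X: payoffs [1, 5] → best response B (payoff 5)
  P1 vs Y: payoffs [2, 3] → best response B (payoff 3)
  P2 vs A: payoffs [1, 3] → best response Y (payoff 3)
  P2 vs B: payoffs [4, 5] → best response Y (payoff 5)
Mutual best responses: (B,Y) → Nash equilibria.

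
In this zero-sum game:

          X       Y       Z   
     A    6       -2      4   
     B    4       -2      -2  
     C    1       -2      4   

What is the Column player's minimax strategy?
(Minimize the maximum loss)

Column should play Y, value = -2

Work:
Column player minimizes Row's maximum payoff:
Column X: max payoff to Row = 6
Column Y: max payoff to Row = -2
Column Z: max payoff to Row = 4
Minimum is -2, achieved by column Y.
Minimax strategy: Y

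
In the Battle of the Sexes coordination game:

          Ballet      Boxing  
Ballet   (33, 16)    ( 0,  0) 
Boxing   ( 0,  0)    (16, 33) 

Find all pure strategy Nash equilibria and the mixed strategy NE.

Pure NE: (Ballet, Ballet) and (Boxing, Boxing); Mixed NE: p = 0.6735, q = 0.3265

Work:
Check pure NE:
(Ballet, Ballet): (33, 16) - no unilateral deviation beneficial
(Boxing, Boxing): (16, 33) - no unilateral deviation beneficial
Mixed NE: P1 plays Ballet with p = 0.6735, P2 plays Ballet with q = 0.3265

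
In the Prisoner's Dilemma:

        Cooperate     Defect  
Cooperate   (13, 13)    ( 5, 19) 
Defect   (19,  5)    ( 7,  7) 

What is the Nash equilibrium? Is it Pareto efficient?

(Defect, Defect) is NE; not Pareto efficient

Work:
Defect dominates Cooperate for both players:
If P2 cooperates: Defect (19) > Cooperate (13)
If P2 defects: Defect (7) > Cooperate (5)
NE: (Defect, Defect) with payoff (7, 7)
But (Cooperate, Cooperate) = (13, 13) Pareto dominates (7, 7)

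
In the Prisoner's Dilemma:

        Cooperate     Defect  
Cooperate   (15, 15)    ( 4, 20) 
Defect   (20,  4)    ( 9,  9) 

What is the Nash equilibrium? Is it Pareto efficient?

(Defect, Defect) is NE; not Pareto efficient

Work:
Defect dominates Cooperate for both players:
If P2 cooperates: Defect (20) > Cooperate (15)
If P2 defects: Defect (9) > Cooperate (4)
NE: (Defect, Defect) with payoff (9, 9)
But (Cooperate, Cooperate) = (15, 15) Pareto dominates (9, 9)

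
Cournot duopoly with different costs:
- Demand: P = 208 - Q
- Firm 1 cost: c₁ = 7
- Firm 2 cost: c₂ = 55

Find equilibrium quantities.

q₁* = 83.0, q₂* = 35.0

Work:
Reaction: q₁ = (208 - 7 - q₂)/2
Reaction: q₂ = (208 - 55 - q₁)/2
Solve simultaneously:
q₁* = (208 - 2×7 + 55)/3 = 83.0
q₂* = (208 - 2×55 + 7)/3 = 35.0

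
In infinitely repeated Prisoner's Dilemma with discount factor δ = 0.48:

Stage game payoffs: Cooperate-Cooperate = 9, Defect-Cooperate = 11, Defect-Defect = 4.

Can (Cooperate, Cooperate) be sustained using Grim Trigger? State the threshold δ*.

δ* = 0.2857; since δ = 0.48 ≥ 0.2857, cooperation can be sustained

Work:
For Grim Trigger:
Cooperate forever: 9/(1-δ)
Defect then punished: 11 + 4·δ/(1-δ)
Need: 9/(1-δ) ≥ 11 + 4·δ/(1-δ)
Solving: δ ≥ (T-R)/(T-P) = (11-9)/(11-4) = 0.2857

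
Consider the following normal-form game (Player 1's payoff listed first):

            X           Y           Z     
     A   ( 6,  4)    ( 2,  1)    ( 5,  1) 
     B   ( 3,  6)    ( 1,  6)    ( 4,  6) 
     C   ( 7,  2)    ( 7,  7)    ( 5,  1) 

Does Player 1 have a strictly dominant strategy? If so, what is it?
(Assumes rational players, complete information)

No strictly dominant strategy exists for Player 1

Work:
A strategy strictly dominates another if it gives a strictly higher payoff against every opponent action. Compare each pair of P1's strategies column-by-column:
  A vs B: [6 vs 3, 2 vs 1, 5 vs 4] → A strictly dominates B
  A vs C: [6 vs 7, 2 vs 7, 5 vs 5] → A does not strictly dominate C (column X: 6 ≤ 7)
  B vs A: [3 vs 6, 1 vs 2, 4 vs 5] → B does not strictly dominate A (column X: 3 ≤ 6)
  B vs C: [3 vs 7, 1 vs 7, 4 vs 5] → B does not strictly dominate C (column X: 3 ≤ 7)
  C vs A: [7 vs 6, 7 vs 2, 5 vs 5] → C does not strictly dominate A (column Z: 5 ≤ 5)
  C vs B: [7 vs 3, 7 vs 1, 5 vs 4] → C strictly dominates B
No single strategy strictly dominates all others → no strictly dominant strategy.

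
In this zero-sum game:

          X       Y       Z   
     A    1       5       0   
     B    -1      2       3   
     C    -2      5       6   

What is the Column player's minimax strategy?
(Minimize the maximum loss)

Column should play X, value = 1

Work:
Column player minimizes Row's maximum payoff:
Column X: max payoff to Row = 1
Column Y: max payoff to Row = 5
Column Z: max payoff to Row = 6
Minimum is 1, achieved by column X.
Minimax strategy: X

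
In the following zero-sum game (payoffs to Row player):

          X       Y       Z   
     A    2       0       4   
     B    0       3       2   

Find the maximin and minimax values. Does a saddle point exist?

Maximin = 0, Minimax = 2, Saddle: False

Work:
Row minimums: [0, 0] → maximin = 0
Column maximums: [2, 3, 4] → minimax = 2
No saddle point (maximin ≠ minimax). Mixed strategy needed.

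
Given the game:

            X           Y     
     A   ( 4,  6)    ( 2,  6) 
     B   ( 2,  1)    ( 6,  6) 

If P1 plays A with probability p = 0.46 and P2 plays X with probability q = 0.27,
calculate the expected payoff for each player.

E[P1] = 3.8252, E[P2] = 5.271

Work:
E[P1] = p·q·π₁(A,X) + p·(1-q)·π₁(A,Y) + (1-p)·q·π₁(B,X) + (1-p)·(1-q)·π₁(B,Y)
= 0.46·0.27·4 + 0.46·0.73·2 + 0.54·0.27·2 + 0.54·0.73·6
= 3.8252

E[P2] = 5.271 (similar calculation)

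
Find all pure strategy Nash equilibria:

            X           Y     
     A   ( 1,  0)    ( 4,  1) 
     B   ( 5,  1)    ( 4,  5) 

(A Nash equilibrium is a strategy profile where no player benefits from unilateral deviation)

Nash equilibrium: (A, Y), (B, Y)

Work:
Best responses:
  P1 vs X: payoffs [1, 5] → best response B (payoff 5)
  P1 vs Y: payoffs [4, 4] → best response A/B (payoff 4)
  P2 vs A: payoffs [0, 1] → best response Y (payoff 1)
  P2 vs B: payoffs [1, 5] → best response Y (payoff 5)
Mutual best responses: (A,Y), (B,Y) → Nash equilibria.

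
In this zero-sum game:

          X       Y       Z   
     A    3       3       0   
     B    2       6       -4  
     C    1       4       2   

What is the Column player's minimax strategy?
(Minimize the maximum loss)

Column should play Z, value = 2

Work:
Column player minimizes Row's maximum payoff:
Column X: max payoff to Row = 3
Column Y: max payoff to Row = 6
Column Z: max payoff to Row = 2
Minimum is 2, achieved by column Z.
Minimax strategy: Z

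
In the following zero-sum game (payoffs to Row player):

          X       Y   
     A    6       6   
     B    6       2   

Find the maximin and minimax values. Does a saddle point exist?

Maximin = 6, Minimax = 6, Saddle: True

Work:
Row minimums: [6, 2] → maximin = 6
Column maximums: [6, 6] → minimax = 6
Saddle point exists! Game value = 6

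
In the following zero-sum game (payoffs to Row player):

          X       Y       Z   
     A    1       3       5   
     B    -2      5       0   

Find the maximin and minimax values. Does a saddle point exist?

Maximin = 1, Minimax = 1, Saddle: True

Work:
Row minimums: [1, -2] → maximin = 1
Column maximums: [1, 5, 5] → minimax = 1
Saddle point exists! Game value = 1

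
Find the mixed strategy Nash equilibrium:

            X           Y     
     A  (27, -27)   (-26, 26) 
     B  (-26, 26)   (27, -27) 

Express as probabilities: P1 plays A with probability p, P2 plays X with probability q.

p = 0.5, q = 0.5

Work:
Find probabilities that make opponent indifferent:
P2 chooses q to make P1 indifferent between A and B
P1 chooses p to make P2 indifferent between X and Y
Mixed NE: P1 plays (A: 0.5, B: 0.5), P2 plays (X: 0.5, Y: 0.5)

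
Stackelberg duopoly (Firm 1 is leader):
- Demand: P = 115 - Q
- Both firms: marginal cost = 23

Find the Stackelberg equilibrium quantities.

q₁* (leader) = 46.0, q₂* (follower) = 23.0

Work:
Follower's reaction: q₂ = (a - c - q₁)/2
Leader substitutes: π₁ = q₁·(a - q₁ - (a-c-q₁)/2 - c)
FOC: q₁* = (115 - 23)/2 = 46.00
Then: q₂* = (115 - 23 - 46.0)/2 = 23.00
Leader has first-mover advantage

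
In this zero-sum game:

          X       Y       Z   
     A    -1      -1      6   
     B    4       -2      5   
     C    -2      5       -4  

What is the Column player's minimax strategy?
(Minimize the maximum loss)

Column should play X, value = 4

Work:
Column player minimizes Row's maximum payoff:
Column X: max payoff to Row = 4
Column Y: max payoff to Row = 5
Column Z: max payoff to Row = 6
Minimum is 4, achieved by column X.
Minimax strategy: X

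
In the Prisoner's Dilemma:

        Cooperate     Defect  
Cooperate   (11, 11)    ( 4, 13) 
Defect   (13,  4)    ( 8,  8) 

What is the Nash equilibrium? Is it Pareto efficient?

(Defect, Defect) is NE; not Pareto efficient

Work:
Defect dominates Cooperate for both players:
If P2 cooperates: Defect (13) > Cooperate (11)
If P2 defects: Defect (8) > Cooperate (4)
NE: (Defect, Defect) with payoff (8, 8)
But (Cooperate, Cooperate) = (11, 11) Pareto dominates (8, 8)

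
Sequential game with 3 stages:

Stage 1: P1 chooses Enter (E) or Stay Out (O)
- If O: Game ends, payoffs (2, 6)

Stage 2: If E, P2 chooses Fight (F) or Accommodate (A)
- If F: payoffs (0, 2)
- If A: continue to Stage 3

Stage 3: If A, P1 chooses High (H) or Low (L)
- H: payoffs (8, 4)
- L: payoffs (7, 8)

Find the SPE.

SPE: (E, A, H); Outcome (8, 4)

Work:
Stage 3: P1 chooses H (8 vs 7)
Stage 2: P2: F->2, A->4 (anticipating H). Choose A
Stage 1: P1: O->2, E->8 (anticipating A, H). Choose E
SPE path: E -> A -> H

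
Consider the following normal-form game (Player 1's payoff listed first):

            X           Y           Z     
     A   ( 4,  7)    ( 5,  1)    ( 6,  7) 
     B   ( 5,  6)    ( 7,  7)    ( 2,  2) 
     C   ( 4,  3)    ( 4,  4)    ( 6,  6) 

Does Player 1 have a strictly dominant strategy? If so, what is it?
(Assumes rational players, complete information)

No strictly dominant strategy exists for Player 1

Work:
A strategy strictly dominates another if it gives a strictly higher payoff against every opponent action. Compare each pair of P1's strategies column-by-column:
  A vs B: [4 vs 5, 5 vs 7, 6 vs 2] → A does not strictly dominate B (column X: 4 ≤ 5)
  A vs C: [4 vs 4, 5 vs 4, 6 vs 6] → A does not strictly dominate C (column X: 4 ≤ 4)
  B vs A: [5 vs 4, 7 vs 5, 2 vs 6] → B does not strictly dominate A (column Z: 2 ≤ 6)
  B vs C: [5 vs 4, 7 vs 4, 2 vs 6] → B does not strictly dominate C (column Z: 2 ≤ 6)
  C vs A: [4 vs 4, 4 vs 5, 6 vs 6] → C does not strictly dominate A (column X: 4 ≤ 4)
  C vs B: [4 vs 5, 4 vs 7, 6 vs 2] → C does not strictly dominate B (column X: 4 ≤ 5)
No single strategy strictly dominates all others → no strictly dominant strategy.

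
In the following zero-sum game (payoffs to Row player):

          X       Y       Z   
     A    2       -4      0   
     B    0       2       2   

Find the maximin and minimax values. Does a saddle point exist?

Maximin = 0, Minimax = 2, Saddle: False

Work:
Row minimums: [-4, 0] → maximin = 0
Column maximums: [2, 2, 2] → minimax = 2
No saddle point (maximin ≠ minimax). Mixed strategy needed.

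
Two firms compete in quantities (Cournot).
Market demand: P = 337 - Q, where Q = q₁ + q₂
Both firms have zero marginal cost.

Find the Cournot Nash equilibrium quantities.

q₁* = q₂* = 112.33; P* = 112.33

Work:
Profit: π_i = P·q_i = (a - q_i - q_j)·q_i
FOC: ∂π_i/∂q_i = a - 2q_i - q_j = 0
Reaction function: q_i = (337 - q_j)/2
Symmetry: q* = 337/3 = 112.33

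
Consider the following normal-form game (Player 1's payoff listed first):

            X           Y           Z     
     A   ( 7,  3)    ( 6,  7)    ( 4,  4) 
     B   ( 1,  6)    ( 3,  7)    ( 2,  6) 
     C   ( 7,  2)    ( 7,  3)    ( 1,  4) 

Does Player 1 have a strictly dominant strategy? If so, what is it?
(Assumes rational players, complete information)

No strictly dominant strategy exists for Player 1

Work:
A strategy strictly dominates another if it gives a strictly higher payoff against every opponent action. Compare each pair of P1's strategies column-by-column:
  A vs B: [7 vs 1, 6 vs 3, 4 vs 2] → A strictly dominates B
  A vs C: [7 vs 7, 6 vs 7, 4 vs 1] → A does not strictly dominate C (column X: 7 ≤ 7)
  B vs A: [1 vs 7, 3 vs 6, 2 vs 4] → B does not strictly dominate A (column X: 1 ≤ 7)
  B vs C: [1 vs 7, 3 vs 7, 2 vs 1] → B does not strictly dominate C (column X: 1 ≤ 7)
  C vs A: [7 vs 7, 7 vs 6, 1 vs 4] → C does not strictly dominate A (column X: 7 ≤ 7)
  C vs B: [7 vs 1, 7 vs 3, 1 vs 2] → C does not strictly dominate B (column Z: 1 ≤ 2)
No single strategy strictly dominates all others → no strictly dominant strategy.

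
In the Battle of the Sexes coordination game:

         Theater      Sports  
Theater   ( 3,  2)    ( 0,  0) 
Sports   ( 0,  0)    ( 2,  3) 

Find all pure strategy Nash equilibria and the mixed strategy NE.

Pure NE: (Theater, Theater) and (Sports, Sports); Mixed NE: p = 0.6, q = 0.4

Work:
Check pure NE:
(Theater, Theater): (3, 2) - no unilateral deviation beneficial
(Sports, Sports): (2, 3) - no unilateral deviation beneficial
Mixed NE: P1 plays Theater with p = 0.6, P2 plays Theater with q = 0.4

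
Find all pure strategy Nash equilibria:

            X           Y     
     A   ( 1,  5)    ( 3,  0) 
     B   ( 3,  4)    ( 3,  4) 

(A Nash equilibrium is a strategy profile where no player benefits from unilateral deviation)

Nash equilibrium: (B, X), (B, Y)

Work:
Best responses:
  P1 vs X: payoffs [1, 3] → best response B (payoff 3)
  P1 vs Y: payoffs [3, 3] → best response A/B (payoff 3)
  P2 vs A: payoffs [5, 0] → best response X (payoff 5)
  P2 vs B: payoffs [4, 4] → best response X/Y (payoff 4)
Mutual best responses: (B,X), (B,Y) → Nash equilibria.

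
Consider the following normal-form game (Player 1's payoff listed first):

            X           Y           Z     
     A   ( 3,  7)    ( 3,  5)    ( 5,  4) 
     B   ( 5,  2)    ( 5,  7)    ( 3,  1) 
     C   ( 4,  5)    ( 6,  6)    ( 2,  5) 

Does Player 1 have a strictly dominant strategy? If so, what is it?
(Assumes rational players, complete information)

No strictly dominant strategy exists for Player 1

Work:
A strategy strictly dominates another if it gives a strictly higher payoff against every opponent action. Compare each pair of P1's strategies column-by-column:
  A vs B: [3 vs 5, 3 vs 5, 5 vs 3] → A does not strictly dominate B (column X: 3 ≤ 5)
  A vs C: [3 vs 4, 3 vs 6, 5 vs 2] → A does not strictly dominate C (column X: 3 ≤ 4)
  B vs A: [5 vs 3, 5 vs 3, 3 vs 5] → B does not strictly dominate A (column Z: 3 ≤ 5)
  B vs C: [5 vs 4, 5 vs 6, 3 vs 2] → B does not strictly dominate C (column Y: 5 ≤ 6)
  C vs A: [4 vs 3, 6 vs 3, 2 vs 5] → C does not strictly dominate A (column Z: 2 ≤ 5)
  C vs B: [4 vs 5, 6 vs 5, 2 vs 3] → C does not strictly dominate B (column X: 4 ≤ 5)
No single strategy strictly dominates all others → no strictly dominant strategy.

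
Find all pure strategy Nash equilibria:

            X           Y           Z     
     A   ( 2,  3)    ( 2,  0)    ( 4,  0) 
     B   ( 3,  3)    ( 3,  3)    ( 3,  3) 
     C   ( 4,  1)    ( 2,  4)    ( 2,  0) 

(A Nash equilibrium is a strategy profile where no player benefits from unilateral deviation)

Nash equilibrium: (B, Y)

Work:
Best responses:
  P1 vs X: payoffs [2, 3, 4] → best response C (payoff 4)
  P1 vs Y: payoffs [2, 3, 2] → best response B (payoff 3)
  P1 vs Z: payoffs [4, 3, 2] → best response A (payoff 4)
  P2 vs A: payoffs [3, 0, 0] → best response X (payoff 3)
  P2 vs B: payoffs [3, 3, 3] → best response X/Y/Z (payoff 3)
  P2 vs C: payoffs [1, 4, 0] → best response Y (payoff 4)
Mutual best responses: (B,Y) → Nash equilibria.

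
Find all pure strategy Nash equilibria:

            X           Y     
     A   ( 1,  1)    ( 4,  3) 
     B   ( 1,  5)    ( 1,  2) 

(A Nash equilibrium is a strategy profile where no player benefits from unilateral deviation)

Nash equilibrium: (A, Y), (B, X)

Work:
Best responses:
  P1 vs X: payoffs [1, 1] → best response A/B (payoff 1)
  P1 vs Y: payoffs [4, 1] → best response A (payoff 4)
  P2 vs A: payoffs [1, 3] → best response Y (payoff 3)
  P2 vs B: payoffs [5, 2] → best response X (payoff 5)
Mutual best responses: (A,Y), (B,X) → Nash equilibria.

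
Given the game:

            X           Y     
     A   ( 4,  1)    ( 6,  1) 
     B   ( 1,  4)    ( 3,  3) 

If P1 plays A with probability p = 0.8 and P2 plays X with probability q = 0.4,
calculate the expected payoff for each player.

E[P1] = 4.6, E[P2] = 1.48

Work:
E[P1] = p·q·π₁(A,X) + p·(1-q)·π₁(A,Y) + (1-p)·q·π₁(B,X) + (1-p)·(1-q)·π₁(B,Y)
= 0.8·0.4·4 + 0.8·0.6·6 + 0.2·0.4·1 + 0.2·0.6·3
= 4.6

E[P2] = 1.48 (similar calculation)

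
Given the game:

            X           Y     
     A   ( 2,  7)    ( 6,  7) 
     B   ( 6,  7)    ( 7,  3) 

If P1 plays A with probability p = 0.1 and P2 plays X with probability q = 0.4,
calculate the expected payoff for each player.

E[P1] = 6.38, E[P2] = 4.84

Work:
E[P1] = p·q·π₁(A,X) + p·(1-q)·π₁(A,Y) + (1-p)·q·π₁(B,X) + (1-p)·(1-q)·π₁(B,Y)
= 0.1·0.4·2 + 0.1·0.6·6 + 0.9·0.4·6 + 0.9·0.6·7
= 6.38

E[P2] = 4.84 (similar calculation)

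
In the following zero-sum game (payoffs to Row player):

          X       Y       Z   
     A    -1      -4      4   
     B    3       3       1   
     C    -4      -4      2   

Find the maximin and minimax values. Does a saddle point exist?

Maximin = 1, Minimax = 3, Saddle: False

Work:
Row minimums: [-4, 1, -4] → maximin = 1
Column maximums: [3, 3, 4] → minimax = 3
No saddle point (maximin ≠ minimax). Mixed strategy needed.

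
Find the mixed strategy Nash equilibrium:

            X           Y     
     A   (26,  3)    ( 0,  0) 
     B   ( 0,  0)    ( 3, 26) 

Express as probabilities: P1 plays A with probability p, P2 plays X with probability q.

p = 0.8966, q = 0.1034

Work:
Find probabilities that make opponent indifferent:
P2 chooses q to make P1 indifferent between A and B
P1 chooses p to make P2 indifferent between X and Y
Mixed NE: P1 plays (A: 0.8966, B: 0.1034), P2 plays (X: 0.1034, Y: 0.8966)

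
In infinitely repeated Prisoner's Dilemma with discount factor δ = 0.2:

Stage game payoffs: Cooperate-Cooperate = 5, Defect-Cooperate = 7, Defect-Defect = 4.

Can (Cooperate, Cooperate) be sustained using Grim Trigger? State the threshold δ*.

δ* = 0.6667; since δ = 0.2 < 0.6667, cooperation cannot be sustained

Work:
For Grim Trigger:
Cooperate forever: 5/(1-δ)
Defect then punished: 7 + 4·δ/(1-δ)
Need: 5/(1-δ) ≥ 7 + 4·δ/(1-δ)
Solving: δ ≥ (T-R)/(T-P) = (7-5)/(7-4) = 0.6667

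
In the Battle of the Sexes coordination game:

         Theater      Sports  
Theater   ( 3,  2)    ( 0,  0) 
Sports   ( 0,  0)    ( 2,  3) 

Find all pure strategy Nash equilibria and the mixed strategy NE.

Pure NE: (Theater, Theater) and (Sports, Sports); Mixed NE: p = 0.6, q = 0.4

Work:
Check pure NE:
(Theater, Theater): (3, 2) - no unilateral deviation beneficial
(Sports, Sports): (2, 3) - no unilateral deviation beneficial
Mixed NE: P1 plays Theater with p = 0.6, P2 plays Theater with q = 0.4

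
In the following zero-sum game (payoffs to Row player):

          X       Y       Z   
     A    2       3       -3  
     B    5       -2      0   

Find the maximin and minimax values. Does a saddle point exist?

Maximin = -2, Minimax = 0, Saddle: False

Work:
Row minimums: [-3, -2] → maximin = -2
Column maximums: [5, 3, 0] → minimax = 0
No saddle point (maximin ≠ minimax). Mixed strategy needed.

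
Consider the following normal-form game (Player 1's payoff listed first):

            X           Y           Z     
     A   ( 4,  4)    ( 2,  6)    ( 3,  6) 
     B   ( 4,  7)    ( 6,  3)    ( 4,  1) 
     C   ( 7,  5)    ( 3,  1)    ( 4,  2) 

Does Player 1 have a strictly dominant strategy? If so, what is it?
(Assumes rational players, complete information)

No strictly dominant strategy exists for Player 1

Work:
A strategy strictly dominates another if it gives a strictly higher payoff against every opponent action. Compare each pair of P1's strategies column-by-column:
  A vs B: [4 vs 4, 2 vs 6, 3 vs 4] → A does not strictly dominate B (column X: 4 ≤ 4)
  A vs C: [4 vs 7, 2 vs 3, 3 vs 4] → A does not strictly dominate C (column X: 4 ≤ 7)
  B vs A: [4 vs 4, 6 vs 2, 4 vs 3] → B does not strictly dominate A (column X: 4 ≤ 4)
  B vs C: [4 vs 7, 6 vs 3, 4 vs 4] → B does not strictly dominate C (column X: 4 ≤ 7)
  C vs A: [7 vs 4, 3 vs 2, 4 vs 3] → C strictly dominates A
  C vs B: [7 vs 4, 3 vs 6, 4 vs 4] → C does not strictly dominate B (column Y: 3 ≤ 6)
No single strategy strictly dominates all others → no strictly dominant strategy.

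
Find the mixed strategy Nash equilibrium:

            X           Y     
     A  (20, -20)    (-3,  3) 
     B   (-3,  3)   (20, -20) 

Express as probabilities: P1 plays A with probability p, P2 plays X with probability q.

p = 0.5, q = 0.5

Work:
Find probabilities that make opponent indifferent:
P2 chooses q to make P1 indifferent between A and B
P1 chooses p to make P2 indifferent between X and Y
Mixed NE: P1 plays (A: 0.5, B: 0.5), P2 plays (X: 0.5, Y: 0.5)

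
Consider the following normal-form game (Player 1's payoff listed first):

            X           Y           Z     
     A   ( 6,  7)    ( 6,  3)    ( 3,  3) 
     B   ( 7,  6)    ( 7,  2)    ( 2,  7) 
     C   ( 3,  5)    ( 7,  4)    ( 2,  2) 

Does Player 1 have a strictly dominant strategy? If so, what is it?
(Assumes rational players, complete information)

No strictly dominant strategy exists for Player 1

Work:
A strategy strictly dominates another if it gives a strictly higher payoff against every opponent action. Compare each pair of P1's strategies column-by-column:
  A vs B: [6 vs 7, 6 vs 7, 3 vs 2] → A does not strictly dominate B (column X: 6 ≤ 7)
  A vs C: [6 vs 3, 6 vs 7, 3 vs 2] → A does not strictly dominate C (column Y: 6 ≤ 7)
  B vs A: [7 vs 6, 7 vs 6, 2 vs 3] → B does not strictly dominate A (column Z: 2 ≤ 3)
  B vs C: [7 vs 3, 7 vs 7, 2 vs 2] → B does not strictly dominate C (column Y: 7 ≤ 7)
  C vs A: [3 vs 6, 7 vs 6, 2 vs 3] → C does not strictly dominate A (column X: 3 ≤ 6)
  C vs B: [3 vs 7, 7 vs 7, 2 vs 2] → C does not strictly dominate B (column X: 3 ≤ 7)
No single strategy strictly dominates all others → no strictly dominant strategy.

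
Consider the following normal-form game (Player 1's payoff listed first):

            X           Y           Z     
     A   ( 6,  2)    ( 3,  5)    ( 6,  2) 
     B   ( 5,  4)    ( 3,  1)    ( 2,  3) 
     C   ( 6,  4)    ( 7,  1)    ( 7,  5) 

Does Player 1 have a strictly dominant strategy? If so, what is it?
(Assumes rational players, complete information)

No strictly dominant strategy exists for Player 1

Work:
A strategy strictly dominates another if it gives a strictly higher payoff against every opponent action. Compare each pair of P1's strategies column-by-column:
  A vs B: [6 vs 5, 3 vs 3, 6 vs 2] → A does not strictly dominate B (column Y: 3 ≤ 3)
  A vs C: [6 vs 6, 3 vs 7, 6 vs 7] → A does not strictly dominate C (column X: 6 ≤ 6)
  B vs A: [5 vs 6, 3 vs 3, 2 vs 6] → B does not strictly dominate A (column X: 5 ≤ 6)
  B vs C: [5 vs 6, 3 vs 7, 2 vs 7] → B does not strictly dominate C (column X: 5 ≤ 6)
  C vs A: [6 vs 6, 7 vs 3, 7 vs 6] → C does not strictly dominate A (column X: 6 ≤ 6)
  C vs B: [6 vs 5, 7 vs 3, 7 vs 2] → C strictly dominates B
No single strategy strictly dominates all others → no strictly dominant strategy.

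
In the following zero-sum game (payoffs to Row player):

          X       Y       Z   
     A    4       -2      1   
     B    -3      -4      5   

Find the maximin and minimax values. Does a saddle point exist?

Maximin = -2, Minimax = -2, Saddle: True

Work:
Row minimums: [-2, -4] → maximin = -2
Column maximums: [4, -2, 5] → minimax = -2
Saddle point exists! Game value = -2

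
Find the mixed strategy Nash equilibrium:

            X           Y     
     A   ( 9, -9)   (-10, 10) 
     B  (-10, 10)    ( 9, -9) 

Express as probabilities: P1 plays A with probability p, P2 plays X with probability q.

p = 0.5, q = 0.5

Work:
Find probabilities that make opponent indifferent:
P2 chooses q to make P1 indifferent between A and B
P1 chooses p to make P2 indifferent between X and Y
Mixed NE: P1 plays (A: 0.5, B: 0.5), P2 plays (X: 0.5, Y: 0.5)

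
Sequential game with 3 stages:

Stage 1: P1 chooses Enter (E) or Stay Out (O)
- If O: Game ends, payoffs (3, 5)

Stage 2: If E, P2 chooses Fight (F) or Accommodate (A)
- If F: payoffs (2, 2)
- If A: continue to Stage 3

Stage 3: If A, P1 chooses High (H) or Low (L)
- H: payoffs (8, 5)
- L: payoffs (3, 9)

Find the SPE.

SPE: (E, A, H); Outcome (8, 5)

Work:
Stage 3: P1 chooses H (8 vs 3)
Stage 2: P2: F->2, A->5 (anticipating H). Choose A
Stage 1: P1: O->3, E->8 (anticipating A, H). Choose E
SPE path: E -> A -> H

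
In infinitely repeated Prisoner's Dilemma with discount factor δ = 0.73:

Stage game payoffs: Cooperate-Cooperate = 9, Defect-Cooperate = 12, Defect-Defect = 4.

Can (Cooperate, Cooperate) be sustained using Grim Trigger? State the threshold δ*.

δ* = 0.375; since δ = 0.73 ≥ 0.375, cooperation can be sustained

Work:
For Grim Trigger:
Cooperate forever: 9/(1-δ)
Defect then punished: 12 + 4·δ/(1-δ)
Need: 9/(1-δ) ≥ 12 + 4·δ/(1-δ)
Solving: δ ≥ (T-R)/(T-P) = (12-9)/(12-4) = 0.375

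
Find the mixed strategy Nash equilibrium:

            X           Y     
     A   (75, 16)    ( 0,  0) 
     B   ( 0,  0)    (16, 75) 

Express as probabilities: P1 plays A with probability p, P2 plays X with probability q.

p = 0.8242, q = 0.1758

Work:
Find probabilities that make opponent indifferent:
P2 chooses q to make P1 indifferent between A and B
P1 chooses p to make P2 indifferent between X and Y
Mixed NE: P1 plays (A: 0.8242, B: 0.1758), P2 plays (X: 0.1758, Y: 0.8242)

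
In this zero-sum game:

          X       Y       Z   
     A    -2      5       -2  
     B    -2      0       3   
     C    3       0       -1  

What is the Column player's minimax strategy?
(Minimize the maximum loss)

Column should play X or Z (all achieve the minimum), value = 3

Work:
Column player minimizes Row's maximum payoff:
Column X: max payoff to Row = 3
Column Y: max payoff to Row = 5
Column Z: max payoff to Row = 3
Minimum is 3, achieved by columns X, Z (tied).
Each of X or Z is a minimax strategy.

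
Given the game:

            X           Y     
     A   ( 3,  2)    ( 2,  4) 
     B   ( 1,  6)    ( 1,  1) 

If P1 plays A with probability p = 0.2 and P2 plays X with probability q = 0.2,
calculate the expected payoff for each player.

E[P1] = 1.24, E[P2] = 2.32

Work:
E[P1] = p·q·π₁(A,X) + p·(1-q)·π₁(A,Y) + (1-p)·q·π₁(B,X) + (1-p)·(1-q)·π₁(B,Y)
= 0.2·0.2·3 + 0.2·0.8·2 + 0.8·0.2·1 + 0.8·0.8·1
= 1.24

E[P2] = 2.32 (similar calculation)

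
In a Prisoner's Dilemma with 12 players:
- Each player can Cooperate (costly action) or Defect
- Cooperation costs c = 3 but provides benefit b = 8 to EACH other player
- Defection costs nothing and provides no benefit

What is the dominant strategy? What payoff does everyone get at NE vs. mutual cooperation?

Dominant: Defect; NE payoff = 0; Coop payoff = 85

Work:
Defect dominates (saves cost c = 3, benefit to others is external)
NE: All defect → everyone gets 0
If all cooperate: each receives (11)×8 - 3 = 85
Social dilemma: 85 > 0 but NE gives 0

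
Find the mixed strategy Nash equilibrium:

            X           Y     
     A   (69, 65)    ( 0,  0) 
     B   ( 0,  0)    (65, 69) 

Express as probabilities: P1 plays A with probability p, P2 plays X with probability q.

p = 0.5149, q = 0.4851

Work:
Find probabilities that make opponent indifferent:
P2 chooses q to make P1 indifferent between A and B
P1 chooses p to make P2 indifferent between X and Y
Mixed NE: P1 plays (A: 0.5149, B: 0.4851), P2 plays (X: 0.4851, Y: 0.5149)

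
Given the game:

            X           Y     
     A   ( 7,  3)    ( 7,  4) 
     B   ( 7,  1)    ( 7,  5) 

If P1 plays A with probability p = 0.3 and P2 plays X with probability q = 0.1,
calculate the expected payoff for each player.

E[P1] = 7.0, E[P2] = 4.39

Work:
E[P1] = p·q·π₁(A,X) + p·(1-q)·π₁(A,Y) + (1-p)·q·π₁(B,X) + (1-p)·(1-q)·π₁(B,Y)
= 0.3·0.1·7 + 0.3·0.9·7 + 0.7·0.1·7 + 0.7·0.9·7
= 7.0

E[P2] = 4.39 (similar calculation)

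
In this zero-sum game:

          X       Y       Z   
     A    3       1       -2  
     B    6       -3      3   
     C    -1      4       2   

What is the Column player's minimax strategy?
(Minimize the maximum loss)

Column should play Z, value = 3

Work:
Column player minimizes Row's maximum payoff:
Column X: max payoff to Row = 6
Column Y: max payoff to Row = 4
Column Z: max payoff to Row = 3
Minimum is 3, achieved by column Z.
Minimax strategy: Z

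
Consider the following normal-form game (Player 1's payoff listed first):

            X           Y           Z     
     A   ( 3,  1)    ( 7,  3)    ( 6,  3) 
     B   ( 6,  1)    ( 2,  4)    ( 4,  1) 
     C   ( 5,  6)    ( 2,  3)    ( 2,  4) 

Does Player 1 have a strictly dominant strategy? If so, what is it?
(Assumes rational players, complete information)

No strictly dominant strategy exists for Player 1

Work:
A strategy strictly dominates another if it gives a strictly higher payoff against every opponent action. Compare each pair of P1's strategies column-by-column:
  A vs B: [3 vs 6, 7 vs 2, 6 vs 4] → A does not strictly dominate B (column X: 3 ≤ 6)
  A vs C: [3 vs 5, 7 vs 2, 6 vs 2] → A does not strictly dominate C (column X: 3 ≤ 5)
  B vs A: [6 vs 3, 2 vs 7, 4 vs 6] → B does not strictly dominate A (column Y: 2 ≤ 7)
  B vs C: [6 vs 5, 2 vs 2, 4 vs 2] → B does not strictly dominate C (column Y: 2 ≤ 2)
  C vs A: [5 vs 3, 2 vs 7, 2 vs 6] → C does not strictly dominate A (column Y: 2 ≤ 7)
  C vs B: [5 vs 6, 2 vs 2, 2 vs 4] → C does not strictly dominate B (column X: 5 ≤ 6)
No single strategy strictly dominates all others → no strictly dominant strategy.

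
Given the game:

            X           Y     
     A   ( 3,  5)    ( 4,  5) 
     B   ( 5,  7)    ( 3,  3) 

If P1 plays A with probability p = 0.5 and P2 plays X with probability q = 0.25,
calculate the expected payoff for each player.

E[P1] = 3.625, E[P2] = 4.5

Work:
E[P1] = p·q·π₁(A,X) + p·(1-q)·π₁(A,Y) + (1-p)·q·π₁(B,X) + (1-p)·(1-q)·π₁(B,Y)
= 0.5·0.25·3 + 0.5·0.75·4 + 0.5·0.25·5 + 0.5·0.75·3
= 3.625

E[P2] = 4.5 (similar calculation)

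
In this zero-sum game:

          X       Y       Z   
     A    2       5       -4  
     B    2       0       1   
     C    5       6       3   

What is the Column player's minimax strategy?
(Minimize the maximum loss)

Column should play Z, value = 3

Work:
Column player minimizes Row's maximum payoff:
Column X: max payoff to Row = 5
Column Y: max payoff to Row = 6
Column Z: max payoff to Row = 3
Minimum is 3, achieved by column Z.
Minimax strategy: Z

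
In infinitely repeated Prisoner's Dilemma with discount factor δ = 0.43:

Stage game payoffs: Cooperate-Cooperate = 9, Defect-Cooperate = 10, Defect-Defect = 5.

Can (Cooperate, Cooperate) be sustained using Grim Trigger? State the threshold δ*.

δ* = 0.2; since δ = 0.43 ≥ 0.2, cooperation can be sustained

Work:
For Grim Trigger:
Cooperate forever: 9/(1-δ)
Defect then punished: 10 + 5·δ/(1-δ)
Need: 9/(1-δ) ≥ 10 + 5·δ/(1-δ)
Solving: δ ≥ (T-R)/(T-P) = (10-9)/(10-5) = 0.2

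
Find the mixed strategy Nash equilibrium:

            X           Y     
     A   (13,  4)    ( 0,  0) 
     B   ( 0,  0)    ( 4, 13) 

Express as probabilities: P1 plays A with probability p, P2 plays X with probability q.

p = 0.7647, q = 0.2353

Work:
Find probabilities that make opponent indifferent:
P2 chooses q to make P1 indifferent between A and B
P1 chooses p to make P2 indifferent between X and Y
Mixed NE: P1 plays (A: 0.7647, B: 0.2353), P2 plays (X: 0.2353, Y: 0.7647)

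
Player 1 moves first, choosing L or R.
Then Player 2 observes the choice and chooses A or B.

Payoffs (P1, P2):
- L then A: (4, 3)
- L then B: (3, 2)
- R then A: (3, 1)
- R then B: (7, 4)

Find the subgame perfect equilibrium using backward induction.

P1 plays R, P2 plays A after L and B after R; Payoff (7, 4)

Work:
Backward induction:
After L: P2 chooses A → P1 gets 4
After R: P2 chooses B → P1 gets 7
P1 chooses R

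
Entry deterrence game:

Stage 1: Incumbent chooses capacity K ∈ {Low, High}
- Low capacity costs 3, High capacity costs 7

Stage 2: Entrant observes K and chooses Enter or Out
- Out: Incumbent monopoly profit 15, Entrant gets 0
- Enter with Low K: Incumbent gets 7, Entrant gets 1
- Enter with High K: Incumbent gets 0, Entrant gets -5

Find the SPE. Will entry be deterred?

SPE: (High, Enter|Low, Out|High); Entry deterred. Incumbent net profit = 8

Work:
After Low K: Entrant enters (1 > 0)
After High K: Entrant stays out (-5 < 0)
Incumbent: Low → 7−3=4, High → 15−7=8
Incumbent chooses High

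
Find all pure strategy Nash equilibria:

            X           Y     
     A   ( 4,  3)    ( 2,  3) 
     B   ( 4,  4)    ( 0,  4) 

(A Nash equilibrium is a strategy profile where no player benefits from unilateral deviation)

Nash equilibrium: (A, X), (A, Y), (B, X)

Work:
Best responses:
  P1 vs X: payoffs [4, 4] → best response A/B (payoff 4)
  P1 vs Y: payoffs [2, 0] → best response A (payoff 2)
  P2 vs A: payoffs [3, 3] → best response X/Y (payoff 3)
  P2 vs B: payoffs [4, 4] → best response X/Y (payoff 4)
Mutual best responses: (A,X), (A,Y), (B,X) → Nash equilibria.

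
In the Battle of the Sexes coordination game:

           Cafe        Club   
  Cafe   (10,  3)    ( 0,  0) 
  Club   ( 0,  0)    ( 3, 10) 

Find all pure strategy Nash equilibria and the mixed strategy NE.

Pure NE: (Cafe, Cafe) and (Club, Club); Mixed NE: p = 0.7692, q = 0.2308

Work:
Check pure NE:
(Cafe, Cafe): (10, 3) - no unilateral deviation beneficial
(Club, Club): (3, 10) - no unilateral deviation beneficial
Mixed NE: P1 plays Cafe with p = 0.7692, P2 plays Cafe with q = 0.2308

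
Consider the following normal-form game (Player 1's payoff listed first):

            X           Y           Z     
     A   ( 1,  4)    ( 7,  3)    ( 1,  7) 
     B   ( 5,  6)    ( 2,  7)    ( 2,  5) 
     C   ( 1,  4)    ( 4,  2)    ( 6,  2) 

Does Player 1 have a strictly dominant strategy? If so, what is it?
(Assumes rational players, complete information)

No strictly dominant strategy exists for Player 1

Work:
A strategy strictly dominates another if it gives a strictly higher payoff against every opponent action. Compare each pair of P1's strategies column-by-column:
  A vs B: [1 vs 5, 7 vs 2, 1 vs 2] → A does not strictly dominate B (column X: 1 ≤ 5)
  A vs C: [1 vs 1, 7 vs 4, 1 vs 6] → A does not strictly dominate C (column X: 1 ≤ 1)
  B vs A: [5 vs 1, 2 vs 7, 2 vs 1] → B does not strictly dominate A (column Y: 2 ≤ 7)
  B vs C: [5 vs 1, 2 vs 4, 2 vs 6] → B does not strictly dominate C (column Y: 2 ≤ 4)
  C vs A: [1 vs 1, 4 vs 7, 6 vs 1] → C does not strictly dominate A (column X: 1 ≤ 1)
  C vs B: [1 vs 5, 4 vs 2, 6 vs 2] → C does not strictly dominate B (column X: 1 ≤ 5)
No single strategy strictly dominates all others → no strictly dominant strategy.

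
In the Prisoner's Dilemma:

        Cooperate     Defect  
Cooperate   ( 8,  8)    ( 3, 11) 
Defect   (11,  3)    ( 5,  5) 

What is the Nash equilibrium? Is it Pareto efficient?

(Defect, Defect) is NE; not Pareto efficient

Work:
Defect dominates Cooperate for both players:
If P2 cooperates: Defect (11) > Cooperate (8)
If P2 defects: Defect (5) > Cooperate (3)
NE: (Defect, Defect) with payoff (5, 5)
But (Cooperate, Cooperate) = (8, 8) Pareto dominates (5, 5)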